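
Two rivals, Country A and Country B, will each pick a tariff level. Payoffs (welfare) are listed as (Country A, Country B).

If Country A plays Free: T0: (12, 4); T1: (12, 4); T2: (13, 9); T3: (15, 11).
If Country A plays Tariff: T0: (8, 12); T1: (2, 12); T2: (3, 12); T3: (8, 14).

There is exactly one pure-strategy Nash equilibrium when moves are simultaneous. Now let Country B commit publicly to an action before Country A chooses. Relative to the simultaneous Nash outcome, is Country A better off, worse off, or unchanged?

Work backward from Country A's decision.
- T0: Country A compares 12, 8 and picks Free; Country B would get 4.
- T1: Country A compares 12, 2 and picks Free; Country B would get 4.
- T2: Country A compares 13, 3 and picks Free; Country B would get 9.
- T3: Country A compares 15, 8 and picks Free; Country B would get 11.
Maximizing over 4, 4, 9, 11, Country B chooses T3. Subgame-perfect outcome: (Free, T3) with payoffs (15, 11).
For the simultaneous game, intersect best replies.
Country A's best replies: T0→Free; T1→Free; T2→Free; T3→Free.
Country B's best replies: Free→T3; Tariff→T3.
Only (Free, T3) has each player best-responding; Nash payoffs (15, 11).
Country A earns 15 sequentially versus 15 at the Nash outcome: unchanged.

unchanged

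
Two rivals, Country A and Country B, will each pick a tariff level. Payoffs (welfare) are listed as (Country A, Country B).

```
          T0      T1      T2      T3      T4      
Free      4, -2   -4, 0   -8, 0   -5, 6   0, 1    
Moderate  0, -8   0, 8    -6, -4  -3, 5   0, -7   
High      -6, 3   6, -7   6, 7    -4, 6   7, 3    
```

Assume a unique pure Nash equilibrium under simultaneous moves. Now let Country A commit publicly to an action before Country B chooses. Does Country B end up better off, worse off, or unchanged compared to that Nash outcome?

Country B best-responds to each possible Country A move:
- Free: Country B compares -2, 0, 0, 6, 1 and picks T3; Country A would get -5.
- Moderate: Country B compares -8, 8, -4, 5, -7 and picks T1; Country A would get 0.
- High: Country B compares 3, -7, 7, 6, 3 and picks T2; Country A would get 6.
Maximizing over -5, 0, 6, Country A chooses High. Subgame-perfect outcome: (High, T2) with payoffs (6, 7).
Under simultaneous play:
Country A's best replies: T0→Free; T1→High; T2→High; T3→Moderate; T4→High.
Country B's best replies: Free→T3; Moderate→T1; High→T2.
Only (High, T2) has each player best-responding; Nash payoffs (6, 7).
Country B earns 7 sequentially versus 7 at the Nash outcome: unchanged.

unchanged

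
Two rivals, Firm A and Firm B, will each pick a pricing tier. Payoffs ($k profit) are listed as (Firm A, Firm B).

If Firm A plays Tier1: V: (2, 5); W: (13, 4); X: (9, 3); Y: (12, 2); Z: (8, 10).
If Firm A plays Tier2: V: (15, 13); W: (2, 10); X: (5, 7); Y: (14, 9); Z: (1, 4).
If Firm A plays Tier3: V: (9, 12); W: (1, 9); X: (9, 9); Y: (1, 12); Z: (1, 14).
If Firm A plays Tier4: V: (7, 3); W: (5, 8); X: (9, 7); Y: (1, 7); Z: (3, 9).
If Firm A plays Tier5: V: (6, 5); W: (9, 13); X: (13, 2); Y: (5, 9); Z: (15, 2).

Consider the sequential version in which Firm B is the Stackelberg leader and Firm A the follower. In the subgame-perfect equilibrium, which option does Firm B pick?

Work backward from Firm A's decision.
- V → Firm A plays Tier2 (best of 2, 15, 9, 7, 6); Firm B gets 13.
- W → Firm A plays Tier1 (best of 13, 2, 1, 5, 9); Firm B gets 4.
- X → Firm A plays Tier5 (best of 9, 5, 9, 9, 13); Firm B gets 2.
- Y → Firm A plays Tier2 (best of 12, 14, 1, 1, 5); Firm B gets 9.
- Z → Firm A plays Tier5 (best of 8, 1, 1, 3, 15); Firm B gets 2.
Firm B's induced payoffs are 13, 4, 2, 9, 2, so Firm B commits to V. Subgame-perfect outcome: (Tier2, V) with payoffs (15, 13).

V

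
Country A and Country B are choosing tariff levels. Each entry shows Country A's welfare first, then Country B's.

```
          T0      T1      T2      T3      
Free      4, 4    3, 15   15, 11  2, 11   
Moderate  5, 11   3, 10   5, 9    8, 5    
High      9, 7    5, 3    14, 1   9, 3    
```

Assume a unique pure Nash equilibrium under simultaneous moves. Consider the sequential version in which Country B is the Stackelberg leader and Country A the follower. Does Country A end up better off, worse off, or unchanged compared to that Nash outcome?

Backward induction with Country B moving first.
- T0: Country A compares 4, 5, 9 and picks High; Country B would get 7.
- T1: Country A compares 3, 3, 5 and picks High; Country B would get 3.
- T2: Country A compares 15, 5, 14 and picks Free; Country B would get 11.
- T3: Country A compares 2, 8, 9 and picks High; Country B would get 3.
Country B's induced payoffs are 7, 3, 11, 3, so Country B commits to T2. Subgame-perfect outcome: (Free, T2) with payoffs (15, 11).
Now find the simultaneous Nash equilibrium.
Country A's best replies: T0→High; T1→High; T2→Free; T3→High.
Country B's best replies: Free→T1; Moderate→T0; High→T0.
Only (High, T0) has each player best-responding; Nash payoffs (9, 7).
Country A earns 15 sequentially versus 9 at the Nash outcome: better off.

better off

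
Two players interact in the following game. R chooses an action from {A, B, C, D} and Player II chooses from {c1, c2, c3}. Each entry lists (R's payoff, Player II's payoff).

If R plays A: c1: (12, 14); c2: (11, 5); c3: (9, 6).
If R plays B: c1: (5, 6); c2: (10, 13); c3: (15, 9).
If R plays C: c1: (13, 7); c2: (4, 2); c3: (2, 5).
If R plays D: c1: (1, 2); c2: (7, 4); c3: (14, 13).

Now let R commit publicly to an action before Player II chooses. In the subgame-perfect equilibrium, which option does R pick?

D

Solve by backward induction (R leads).
- A → Player II plays c1 (best of 14, 5, 6); R gets 12.
- B → Player II plays c2 (best of 6, 13, 9); R gets 10.
- C → Player II plays c1 (best of 7, 2, 5); R gets 13.
- D → Player II plays c3 (best of 2, 4, 13); R gets 14.
Among 12, 10, 13, 14, the best is 14 at D. Subgame-perfect outcome: (D, c3) with payoffs (14, 13).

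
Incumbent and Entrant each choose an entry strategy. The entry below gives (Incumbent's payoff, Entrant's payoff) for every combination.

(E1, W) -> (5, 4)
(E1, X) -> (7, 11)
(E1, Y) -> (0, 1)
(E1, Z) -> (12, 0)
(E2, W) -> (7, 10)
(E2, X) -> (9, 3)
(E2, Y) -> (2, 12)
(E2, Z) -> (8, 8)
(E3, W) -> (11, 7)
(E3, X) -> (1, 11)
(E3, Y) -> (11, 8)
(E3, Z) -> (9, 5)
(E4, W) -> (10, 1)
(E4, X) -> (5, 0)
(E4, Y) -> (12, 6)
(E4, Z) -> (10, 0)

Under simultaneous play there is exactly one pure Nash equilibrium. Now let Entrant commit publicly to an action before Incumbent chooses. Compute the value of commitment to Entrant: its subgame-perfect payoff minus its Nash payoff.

Work backward from Incumbent's decision.
- W: Incumbent compares 5, 7, 11, 10 and picks E3; Entrant would get 7.
- X: Incumbent compares 7, 9, 1, 5 and picks E2; Entrant would get 3.
- Y: Incumbent compares 0, 2, 11, 12 and picks E4; Entrant would get 6.
- Z: Incumbent compares 12, 8, 9, 10 and picks E1; Entrant would get 0.
Maximizing over 7, 3, 6, 0, Entrant chooses W. Subgame-perfect outcome: (E3, W) with payoffs (11, 7).
For the simultaneous game, intersect best replies.
Incumbent's best replies: W→E3; X→E2; Y→E4; Z→E1.
Entrant's best replies: E1→X; E2→Y; E3→X; E4→Y.
The unique mutual best reply is (E4, Y), giving (12, 6).
Entrant's commitment gain: 7 − 6 = 1.

1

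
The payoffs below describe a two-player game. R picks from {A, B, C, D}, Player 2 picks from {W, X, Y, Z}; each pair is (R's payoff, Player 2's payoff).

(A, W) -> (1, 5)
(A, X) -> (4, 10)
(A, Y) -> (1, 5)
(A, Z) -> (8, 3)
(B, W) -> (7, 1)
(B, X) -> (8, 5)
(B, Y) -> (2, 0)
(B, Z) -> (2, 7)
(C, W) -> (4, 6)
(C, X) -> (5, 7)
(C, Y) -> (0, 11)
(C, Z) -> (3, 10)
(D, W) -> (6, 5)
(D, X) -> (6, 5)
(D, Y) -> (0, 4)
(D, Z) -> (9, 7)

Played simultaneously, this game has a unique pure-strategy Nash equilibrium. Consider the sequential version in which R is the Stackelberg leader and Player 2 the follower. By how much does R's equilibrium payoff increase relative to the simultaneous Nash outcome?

0

Player 2 best-responds to each possible R move:
- A: Player 2 compares 5, 10, 5, 3 and picks X; R would get 4.
- B: Player 2 compares 1, 5, 0, 7 and picks Z; R would get 2.
- C: Player 2 compares 6, 7, 11, 10 and picks Y; R would get 0.
- D: Player 2 compares 5, 5, 4, 7 and picks Z; R would get 9.
R's induced payoffs are 4, 2, 0, 9, so R commits to D. Subgame-perfect outcome: (D, Z) with payoffs (9, 7).
For the simultaneous game, intersect best replies.
R's best replies: W→B; X→B; Y→B; Z→D.
Player 2's best replies: A→X; B→Z; C→Y; D→Z.
Only (D, Z) has each player best-responding; Nash payoffs (9, 7).
R's commitment gain: 9 − 9 = 0.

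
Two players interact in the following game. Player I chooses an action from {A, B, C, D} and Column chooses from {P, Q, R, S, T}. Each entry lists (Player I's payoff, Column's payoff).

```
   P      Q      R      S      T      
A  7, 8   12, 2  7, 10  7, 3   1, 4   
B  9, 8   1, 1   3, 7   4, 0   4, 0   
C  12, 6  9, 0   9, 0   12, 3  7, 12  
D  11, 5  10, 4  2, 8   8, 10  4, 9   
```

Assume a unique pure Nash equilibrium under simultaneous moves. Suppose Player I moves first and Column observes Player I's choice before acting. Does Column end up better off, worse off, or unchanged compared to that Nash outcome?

worse off

Backward induction with Player I moving first.
- A → Column plays R (best of 8, 2, 10, 3, 4); Player I gets 7.
- B → Column plays P (best of 8, 1, 7, 0, 0); Player I gets 9.
- C → Column plays T (best of 6, 0, 0, 3, 12); Player I gets 7.
- D → Column plays S (best of 5, 4, 8, 10, 9); Player I gets 8.
Maximizing over 7, 9, 7, 8, Player I chooses B. Subgame-perfect outcome: (B, P) with payoffs (9, 8).
Under simultaneous play:
Player I's best replies: P→C; Q→A; R→C; S→C; T→C.
Column's best replies: A→R; B→P; C→T; D→S.
Only (C, T) has each player best-responding; Nash payoffs (7, 12).
Column earns 8 sequentially versus 12 at the Nash outcome: worse off.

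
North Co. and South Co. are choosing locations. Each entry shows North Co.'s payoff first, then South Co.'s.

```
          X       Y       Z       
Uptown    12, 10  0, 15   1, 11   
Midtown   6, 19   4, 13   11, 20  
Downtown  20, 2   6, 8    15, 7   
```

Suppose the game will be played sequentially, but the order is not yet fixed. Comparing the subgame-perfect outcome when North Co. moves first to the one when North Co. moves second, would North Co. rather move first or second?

If North Co. leads: South Co.'s best replies are Uptown→Y, Midtown→Z, Downtown→Y; North Co.'s induced payoffs 0, 11, 6; outcome (Midtown, Z), payoffs (11, 20).
If South Co. leads: North Co.'s best replies are X→Downtown, Y→Downtown, Z→Downtown; South Co.'s induced payoffs 2, 8, 7; outcome (Downtown, Y), payoffs (6, 8).
North Co. gets 11 moving first and 6 moving second, so North Co. prefers to move first.

first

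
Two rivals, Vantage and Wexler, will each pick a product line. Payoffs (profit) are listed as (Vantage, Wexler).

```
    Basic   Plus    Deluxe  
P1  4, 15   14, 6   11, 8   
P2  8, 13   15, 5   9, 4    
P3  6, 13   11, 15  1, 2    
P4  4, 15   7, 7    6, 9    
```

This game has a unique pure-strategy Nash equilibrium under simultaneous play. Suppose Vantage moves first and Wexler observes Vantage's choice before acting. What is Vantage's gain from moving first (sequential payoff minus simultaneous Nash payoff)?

Solve by backward induction (Vantage leads).
- P1: BR = Basic, leader payoff 4.
- P2: BR = Basic, leader payoff 8.
- P3: BR = Plus, leader payoff 11.
- P4: BR = Basic, leader payoff 4.
Among 4, 8, 11, 4, the best is 11 at P3. Subgame-perfect outcome: (P3, Plus) with payoffs (11, 15).
Now find the simultaneous Nash equilibrium.
Vantage's best replies: Basic→P2; Plus→P2; Deluxe→P1.
Wexler's best replies: P1→Basic; P2→Basic; P3→Plus; P4→Basic.
Only (P2, Basic) has each player best-responding; Nash payoffs (8, 13).
Vantage's commitment gain: 11 − 8 = 3.

3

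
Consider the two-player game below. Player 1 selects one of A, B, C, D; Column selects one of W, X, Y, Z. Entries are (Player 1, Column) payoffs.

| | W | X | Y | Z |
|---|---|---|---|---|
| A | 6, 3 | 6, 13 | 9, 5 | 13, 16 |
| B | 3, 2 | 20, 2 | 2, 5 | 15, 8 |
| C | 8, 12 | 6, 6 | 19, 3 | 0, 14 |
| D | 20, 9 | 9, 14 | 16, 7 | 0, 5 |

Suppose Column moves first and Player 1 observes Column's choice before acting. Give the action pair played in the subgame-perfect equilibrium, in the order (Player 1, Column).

(D, W)

Solve by backward induction (Column leads).
- W: Player 1 compares 6, 3, 8, 20 and picks D; Column would get 9.
- X: Player 1 compares 6, 20, 6, 9 and picks B; Column would get 2.
- Y: Player 1 compares 9, 2, 19, 16 and picks C; Column would get 3.
- Z: Player 1 compares 13, 15, 0, 0 and picks B; Column would get 8.
Column's induced payoffs are 9, 2, 3, 8, so Column commits to W. Subgame-perfect outcome: (D, W) with payoffs (20, 9).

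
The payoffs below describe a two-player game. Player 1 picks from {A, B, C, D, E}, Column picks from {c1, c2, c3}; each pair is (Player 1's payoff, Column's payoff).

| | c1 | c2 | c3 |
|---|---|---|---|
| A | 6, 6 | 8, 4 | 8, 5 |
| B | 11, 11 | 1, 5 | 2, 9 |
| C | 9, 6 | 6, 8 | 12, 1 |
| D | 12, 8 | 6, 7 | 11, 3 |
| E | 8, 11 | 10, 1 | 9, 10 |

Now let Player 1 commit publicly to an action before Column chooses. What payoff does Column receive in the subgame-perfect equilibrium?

Work backward from Column's decision.
- A → Column plays c1 (best of 6, 4, 5); Player 1 gets 6.
- B → Column plays c1 (best of 11, 5, 9); Player 1 gets 11.
- C → Column plays c2 (best of 6, 8, 1); Player 1 gets 6.
- D → Column plays c1 (best of 8, 7, 3); Player 1 gets 12.
- E → Column plays c1 (best of 11, 1, 10); Player 1 gets 8.
Player 1's induced payoffs are 6, 11, 6, 12, 8, so Player 1 commits to D. Subgame-perfect outcome: (D, c1) with payoffs (12, 8).

8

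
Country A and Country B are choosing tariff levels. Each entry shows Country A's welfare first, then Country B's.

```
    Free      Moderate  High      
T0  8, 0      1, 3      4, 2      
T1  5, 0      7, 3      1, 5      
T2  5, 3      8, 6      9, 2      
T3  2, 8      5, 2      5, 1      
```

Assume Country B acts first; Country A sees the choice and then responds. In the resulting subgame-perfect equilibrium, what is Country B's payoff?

Work backward from Country A's decision.
- Free: Country A compares 8, 5, 5, 2 and picks T0; Country B would get 0.
- Moderate: Country A compares 1, 7, 8, 5 and picks T2; Country B would get 6.
- High: Country A compares 4, 1, 9, 5 and picks T2; Country B would get 2.
Among 0, 6, 2, the best is 6 at Moderate. Subgame-perfect outcome: (T2, Moderate) with payoffs (8, 6).

6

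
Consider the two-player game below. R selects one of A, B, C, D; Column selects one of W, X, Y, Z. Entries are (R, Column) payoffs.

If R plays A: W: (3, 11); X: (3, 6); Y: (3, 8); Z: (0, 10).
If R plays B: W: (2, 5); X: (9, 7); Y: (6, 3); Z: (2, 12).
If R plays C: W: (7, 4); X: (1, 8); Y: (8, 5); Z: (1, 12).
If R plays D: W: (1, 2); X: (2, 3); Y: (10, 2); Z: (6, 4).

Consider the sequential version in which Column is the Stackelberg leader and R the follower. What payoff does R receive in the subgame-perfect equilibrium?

9

R best-responds to each possible Column move:
- W: R compares 3, 2, 7, 1 and picks C; Column would get 4.
- X: R compares 3, 9, 1, 2 and picks B; Column would get 7.
- Y: R compares 3, 6, 8, 10 and picks D; Column would get 2.
- Z: R compares 0, 2, 1, 6 and picks D; Column would get 4.
Maximizing over 4, 7, 2, 4, Column chooses X. Subgame-perfect outcome: (B, X) with payoffs (9, 7).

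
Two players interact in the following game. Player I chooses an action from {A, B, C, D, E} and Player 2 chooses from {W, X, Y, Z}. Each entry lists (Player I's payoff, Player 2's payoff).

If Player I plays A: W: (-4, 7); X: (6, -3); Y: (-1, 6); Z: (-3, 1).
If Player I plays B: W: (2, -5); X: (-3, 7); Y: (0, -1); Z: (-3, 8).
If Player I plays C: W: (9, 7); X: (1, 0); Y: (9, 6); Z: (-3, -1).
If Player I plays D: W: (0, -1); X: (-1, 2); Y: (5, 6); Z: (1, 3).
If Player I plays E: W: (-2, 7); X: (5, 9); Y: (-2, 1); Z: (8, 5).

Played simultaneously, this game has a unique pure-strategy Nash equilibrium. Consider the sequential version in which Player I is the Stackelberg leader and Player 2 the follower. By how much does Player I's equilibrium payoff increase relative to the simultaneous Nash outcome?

0

Solve by backward induction (Player I leads).
- A → Player 2 plays W (best of 7, -3, 6, 1); Player I gets -4.
- B → Player 2 plays Z (best of -5, 7, -1, 8); Player I gets -3.
- C → Player 2 plays W (best of 7, 0, 6, -1); Player I gets 9.
- D → Player 2 plays Y (best of -1, 2, 6, 3); Player I gets 5.
- E → Player 2 plays X (best of 7, 9, 1, 5); Player I gets 5.
Maximizing over -4, -3, 9, 5, 5, Player I chooses C. Subgame-perfect outcome: (C, W) with payoffs (9, 7).
For the simultaneous game, intersect best replies.
Player I's best replies: W→C; X→A; Y→C; Z→E.
Player 2's best replies: A→W; B→Z; C→W; D→Y; E→X.
The unique mutual best reply is (C, W), giving (9, 7).
Player I's commitment gain: 9 − 9 = 0.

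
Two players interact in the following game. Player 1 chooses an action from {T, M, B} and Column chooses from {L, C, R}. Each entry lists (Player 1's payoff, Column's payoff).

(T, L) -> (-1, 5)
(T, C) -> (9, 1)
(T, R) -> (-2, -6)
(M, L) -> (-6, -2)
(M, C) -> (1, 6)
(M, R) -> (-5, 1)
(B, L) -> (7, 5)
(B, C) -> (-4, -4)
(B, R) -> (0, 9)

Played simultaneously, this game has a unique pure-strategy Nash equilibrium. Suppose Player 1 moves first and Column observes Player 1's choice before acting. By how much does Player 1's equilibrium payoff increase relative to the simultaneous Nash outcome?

Backward induction with Player 1 moving first.
- T: BR = L, leader payoff -1.
- M: BR = C, leader payoff 1.
- B: BR = R, leader payoff 0.
Player 1's induced payoffs are -1, 1, 0, so Player 1 commits to M. Subgame-perfect outcome: (M, C) with payoffs (1, 6).
Under simultaneous play:
Player 1's best replies: L→B; C→T; R→B.
Column's best replies: T→L; M→C; B→R.
The unique mutual best reply is (B, R), giving (0, 9).
Player 1's commitment gain: 1 − 0 = 1.

1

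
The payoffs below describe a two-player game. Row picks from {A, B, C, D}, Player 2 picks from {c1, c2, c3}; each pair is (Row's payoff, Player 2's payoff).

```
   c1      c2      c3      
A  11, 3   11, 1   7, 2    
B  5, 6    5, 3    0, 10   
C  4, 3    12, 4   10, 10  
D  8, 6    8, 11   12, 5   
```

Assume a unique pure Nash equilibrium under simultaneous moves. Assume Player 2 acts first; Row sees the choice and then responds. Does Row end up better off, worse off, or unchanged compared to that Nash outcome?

Row best-responds to each possible Player 2 move:
- c1: Row compares 11, 5, 4, 8 and picks A; Player 2 would get 3.
- c2: Row compares 11, 5, 12, 8 and picks C; Player 2 would get 4.
- c3: Row compares 7, 0, 10, 12 and picks D; Player 2 would get 5.
Maximizing over 3, 4, 5, Player 2 chooses c3. Subgame-perfect outcome: (D, c3) with payoffs (12, 5).
Now find the simultaneous Nash equilibrium.
Row's best replies: c1→A; c2→C; c3→D.
Player 2's best replies: A→c1; B→c3; C→c3; D→c2.
Only (A, c1) has each player best-responding; Nash payoffs (11, 3).
Row earns 12 sequentially versus 11 at the Nash outcome: better off.

better off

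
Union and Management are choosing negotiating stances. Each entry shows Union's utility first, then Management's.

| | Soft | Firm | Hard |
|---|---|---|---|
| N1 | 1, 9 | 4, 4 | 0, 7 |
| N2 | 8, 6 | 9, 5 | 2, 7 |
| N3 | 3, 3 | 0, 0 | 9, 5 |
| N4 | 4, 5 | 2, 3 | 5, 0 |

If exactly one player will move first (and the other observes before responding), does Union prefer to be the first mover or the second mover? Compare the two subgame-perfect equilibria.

first

If Union leads: Management's best replies are N1→Soft, N2→Hard, N3→Hard, N4→Soft; Union's induced payoffs 1, 2, 9, 4; outcome (N3, Hard), payoffs (9, 5).
If Management leads: Union's best replies are Soft→N2, Firm→N2, Hard→N3; Management's induced payoffs 6, 5, 5; outcome (N2, Soft), payoffs (8, 6).
Union gets 9 moving first and 8 moving second, so Union prefers to move first.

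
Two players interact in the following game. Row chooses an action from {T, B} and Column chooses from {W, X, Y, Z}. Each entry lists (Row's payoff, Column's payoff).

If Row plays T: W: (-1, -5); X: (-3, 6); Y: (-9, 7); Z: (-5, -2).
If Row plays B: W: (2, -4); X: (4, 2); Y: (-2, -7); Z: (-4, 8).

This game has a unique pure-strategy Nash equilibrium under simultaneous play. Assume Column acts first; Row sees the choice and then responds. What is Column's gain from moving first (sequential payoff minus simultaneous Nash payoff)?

0

Backward induction with Column moving first.
- W: Row compares -1, 2 and picks B; Column would get -4.
- X: Row compares -3, 4 and picks B; Column would get 2.
- Y: Row compares -9, -2 and picks B; Column would get -7.
- Z: Row compares -5, -4 and picks B; Column would get 8.
Among -4, 2, -7, 8, the best is 8 at Z. Subgame-perfect outcome: (B, Z) with payoffs (-4, 8).
For the simultaneous game, intersect best replies.
Row's best replies: W→B; X→B; Y→B; Z→B.
Column's best replies: T→Y; B→Z.
The unique mutual best reply is (B, Z), giving (-4, 8).
Column's commitment gain: 8 − 8 = 0.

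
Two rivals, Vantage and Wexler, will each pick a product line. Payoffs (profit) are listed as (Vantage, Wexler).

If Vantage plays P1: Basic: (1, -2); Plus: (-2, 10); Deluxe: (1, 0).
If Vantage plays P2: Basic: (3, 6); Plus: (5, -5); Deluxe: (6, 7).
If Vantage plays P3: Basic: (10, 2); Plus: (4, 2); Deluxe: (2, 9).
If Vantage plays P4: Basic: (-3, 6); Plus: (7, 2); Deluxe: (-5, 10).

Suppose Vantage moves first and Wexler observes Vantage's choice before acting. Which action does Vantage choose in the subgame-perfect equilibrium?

Work backward from Wexler's decision.
- P1 → Wexler plays Plus (best of -2, 10, 0); Vantage gets -2.
- P2 → Wexler plays Deluxe (best of 6, -5, 7); Vantage gets 6.
- P3 → Wexler plays Deluxe (best of 2, 2, 9); Vantage gets 2.
- P4 → Wexler plays Deluxe (best of 6, 2, 10); Vantage gets -5.
Vantage's induced payoffs are -2, 6, 2, -5, so Vantage commits to P2. Subgame-perfect outcome: (P2, Deluxe) with payoffs (6, 7).

P2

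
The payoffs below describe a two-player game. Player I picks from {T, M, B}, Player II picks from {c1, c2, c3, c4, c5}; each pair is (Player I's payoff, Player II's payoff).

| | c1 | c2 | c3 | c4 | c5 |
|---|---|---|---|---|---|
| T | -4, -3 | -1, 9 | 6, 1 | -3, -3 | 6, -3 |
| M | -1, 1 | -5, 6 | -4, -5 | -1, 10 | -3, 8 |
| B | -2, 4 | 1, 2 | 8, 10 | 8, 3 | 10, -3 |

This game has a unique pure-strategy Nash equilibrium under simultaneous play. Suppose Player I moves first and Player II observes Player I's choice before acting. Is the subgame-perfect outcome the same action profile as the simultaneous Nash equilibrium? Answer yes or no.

yes

Backward induction with Player I moving first.
- T: Player II compares -3, 9, 1, -3, -3 and picks c2; Player I would get -1.
- M: Player II compares 1, 6, -5, 10, 8 and picks c4; Player I would get -1.
- B: Player II compares 4, 2, 10, 3, -3 and picks c3; Player I would get 8.
Among -1, -1, 8, the best is 8 at B. Subgame-perfect outcome: (B, c3) with payoffs (8, 10).
For the simultaneous game, intersect best replies.
Player I's best replies: c1→M; c2→B; c3→B; c4→B; c5→B.
Player II's best replies: T→c2; M→c4; B→c3.
Only (B, c3) has each player best-responding; Nash payoffs (8, 10).
Sequential outcome (B, c3) coincides with the Nash profile (B, c3).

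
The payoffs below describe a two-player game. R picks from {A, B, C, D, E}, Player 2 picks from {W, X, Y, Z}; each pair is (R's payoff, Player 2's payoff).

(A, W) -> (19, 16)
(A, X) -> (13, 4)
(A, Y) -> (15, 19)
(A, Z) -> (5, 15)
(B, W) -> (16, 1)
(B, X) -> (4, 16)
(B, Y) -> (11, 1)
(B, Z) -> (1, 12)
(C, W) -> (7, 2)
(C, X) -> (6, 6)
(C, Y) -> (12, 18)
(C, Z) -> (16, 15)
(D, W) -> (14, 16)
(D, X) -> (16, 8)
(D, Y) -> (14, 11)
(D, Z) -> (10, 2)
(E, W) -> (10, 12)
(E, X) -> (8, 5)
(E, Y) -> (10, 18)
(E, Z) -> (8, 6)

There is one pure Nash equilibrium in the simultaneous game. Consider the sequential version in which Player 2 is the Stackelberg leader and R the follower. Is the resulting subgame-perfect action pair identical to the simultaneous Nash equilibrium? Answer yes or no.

yes

R best-responds to each possible Player 2 move:
- W → R plays A (best of 19, 16, 7, 14, 10); Player 2 gets 16.
- X → R plays D (best of 13, 4, 6, 16, 8); Player 2 gets 8.
- Y → R plays A (best of 15, 11, 12, 14, 10); Player 2 gets 19.
- Z → R plays C (best of 5, 1, 16, 10, 8); Player 2 gets 15.
Among 16, 8, 19, 15, the best is 19 at Y. Subgame-perfect outcome: (A, Y) with payoffs (15, 19).
For the simultaneous game, intersect best replies.
R's best replies: W→A; X→D; Y→A; Z→C.
Player 2's best replies: A→Y; B→X; C→Y; D→W; E→Y.
The unique mutual best reply is (A, Y), giving (15, 19).
Sequential outcome (A, Y) coincides with the Nash profile (A, Y).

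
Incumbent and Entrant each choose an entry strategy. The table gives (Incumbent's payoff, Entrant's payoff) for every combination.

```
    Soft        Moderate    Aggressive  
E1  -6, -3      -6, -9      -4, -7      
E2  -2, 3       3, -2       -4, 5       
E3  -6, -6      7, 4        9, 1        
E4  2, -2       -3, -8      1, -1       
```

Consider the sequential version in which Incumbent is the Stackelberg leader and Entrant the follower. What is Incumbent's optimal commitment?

Work backward from Entrant's decision.
- E1 → Entrant plays Soft (best of -3, -9, -7); Incumbent gets -6.
- E2 → Entrant plays Aggressive (best of 3, -2, 5); Incumbent gets -4.
- E3 → Entrant plays Moderate (best of -6, 4, 1); Incumbent gets 7.
- E4 → Entrant plays Aggressive (best of -2, -8, -1); Incumbent gets 1.
Incumbent's induced payoffs are -6, -4, 7, 1, so Incumbent commits to E3. Subgame-perfect outcome: (E3, Moderate) with payoffs (7, 4).

E3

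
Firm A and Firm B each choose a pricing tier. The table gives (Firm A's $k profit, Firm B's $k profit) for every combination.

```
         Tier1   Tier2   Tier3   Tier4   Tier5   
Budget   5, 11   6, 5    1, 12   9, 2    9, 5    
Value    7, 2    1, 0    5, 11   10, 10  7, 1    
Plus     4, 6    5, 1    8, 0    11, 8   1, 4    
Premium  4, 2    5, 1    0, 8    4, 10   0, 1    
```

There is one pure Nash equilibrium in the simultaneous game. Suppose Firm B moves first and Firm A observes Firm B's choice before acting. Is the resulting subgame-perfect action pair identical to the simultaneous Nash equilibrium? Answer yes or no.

yes

Work backward from Firm A's decision.
- Tier1 → Firm A plays Value (best of 5, 7, 4, 4); Firm B gets 2.
- Tier2 → Firm A plays Budget (best of 6, 1, 5, 5); Firm B gets 5.
- Tier3 → Firm A plays Plus (best of 1, 5, 8, 0); Firm B gets 0.
- Tier4 → Firm A plays Plus (best of 9, 10, 11, 4); Firm B gets 8.
- Tier5 → Firm A plays Budget (best of 9, 7, 1, 0); Firm B gets 5.
Firm B's induced payoffs are 2, 5, 0, 8, 5, so Firm B commits to Tier4. Subgame-perfect outcome: (Plus, Tier4) with payoffs (11, 8).
For the simultaneous game, intersect best replies.
Firm A's best replies: Tier1→Value; Tier2→Budget; Tier3→Plus; Tier4→Plus; Tier5→Budget.
Firm B's best replies: Budget→Tier3; Value→Tier3; Plus→Tier4; Premium→Tier4.
Only (Plus, Tier4) has each player best-responding; Nash payoffs (11, 8).
Sequential outcome (Plus, Tier4) coincides with the Nash profile (Plus, Tier4).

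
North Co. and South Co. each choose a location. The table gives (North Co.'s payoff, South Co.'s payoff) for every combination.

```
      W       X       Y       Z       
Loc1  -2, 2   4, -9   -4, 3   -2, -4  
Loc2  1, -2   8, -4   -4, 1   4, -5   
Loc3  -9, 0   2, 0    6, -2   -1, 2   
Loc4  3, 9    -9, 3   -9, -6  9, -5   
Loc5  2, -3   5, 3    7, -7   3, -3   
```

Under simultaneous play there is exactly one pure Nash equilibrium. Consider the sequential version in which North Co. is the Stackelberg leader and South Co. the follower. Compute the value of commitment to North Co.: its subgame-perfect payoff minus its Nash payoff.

Work backward from South Co.'s decision.
- Loc1 → South Co. plays Y (best of 2, -9, 3, -4); North Co. gets -4.
- Loc2 → South Co. plays Y (best of -2, -4, 1, -5); North Co. gets -4.
- Loc3 → South Co. plays Z (best of 0, 0, -2, 2); North Co. gets -1.
- Loc4 → South Co. plays W (best of 9, 3, -6, -5); North Co. gets 3.
- Loc5 → South Co. plays X (best of -3, 3, -7, -3); North Co. gets 5.
Among -4, -4, -1, 3, 5, the best is 5 at Loc5. Subgame-perfect outcome: (Loc5, X) with payoffs (5, 3).
Now find the simultaneous Nash equilibrium.
North Co.'s best replies: W→Loc4; X→Loc2; Y→Loc5; Z→Loc4.
South Co.'s best replies: Loc1→Y; Loc2→Y; Loc3→Z; Loc4→W; Loc5→X.
Only (Loc4, W) has each player best-responding; Nash payoffs (3, 9).
North Co.'s commitment gain: 5 − 3 = 2.

2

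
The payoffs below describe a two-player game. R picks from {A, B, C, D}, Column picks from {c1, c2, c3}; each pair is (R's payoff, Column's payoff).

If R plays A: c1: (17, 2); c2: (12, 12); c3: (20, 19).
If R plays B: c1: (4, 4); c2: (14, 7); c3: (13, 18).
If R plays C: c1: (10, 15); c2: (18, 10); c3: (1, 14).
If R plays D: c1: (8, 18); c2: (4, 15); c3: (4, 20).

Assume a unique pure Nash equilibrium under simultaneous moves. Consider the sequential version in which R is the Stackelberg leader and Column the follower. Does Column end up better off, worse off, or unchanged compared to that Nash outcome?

Work backward from Column's decision.
- A → Column plays c3 (best of 2, 12, 19); R gets 20.
- B → Column plays c3 (best of 4, 7, 18); R gets 13.
- C → Column plays c1 (best of 15, 10, 14); R gets 10.
- D → Column plays c3 (best of 18, 15, 20); R gets 4.
Among 20, 13, 10, 4, the best is 20 at A. Subgame-perfect outcome: (A, c3) with payoffs (20, 19).
Now find the simultaneous Nash equilibrium.
R's best replies: c1→A; c2→C; c3→A.
Column's best replies: A→c3; B→c3; C→c1; D→c3.
The unique mutual best reply is (A, c3), giving (20, 19).
Column earns 19 sequentially versus 19 at the Nash outcome: unchanged.

unchanged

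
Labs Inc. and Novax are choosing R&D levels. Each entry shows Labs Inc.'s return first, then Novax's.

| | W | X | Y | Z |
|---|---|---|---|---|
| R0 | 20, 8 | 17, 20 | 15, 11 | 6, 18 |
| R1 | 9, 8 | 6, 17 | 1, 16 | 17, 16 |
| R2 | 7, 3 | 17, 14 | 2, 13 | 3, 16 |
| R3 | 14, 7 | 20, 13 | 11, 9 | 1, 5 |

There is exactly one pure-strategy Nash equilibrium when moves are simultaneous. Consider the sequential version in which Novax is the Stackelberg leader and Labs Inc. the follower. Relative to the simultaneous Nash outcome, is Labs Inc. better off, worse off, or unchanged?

Solve by backward induction (Novax leads).
- W: Labs Inc. compares 20, 9, 7, 14 and picks R0; Novax would get 8.
- X: Labs Inc. compares 17, 6, 17, 20 and picks R3; Novax would get 13.
- Y: Labs Inc. compares 15, 1, 2, 11 and picks R0; Novax would get 11.
- Z: Labs Inc. compares 6, 17, 3, 1 and picks R1; Novax would get 16.
Among 8, 13, 11, 16, the best is 16 at Z. Subgame-perfect outcome: (R1, Z) with payoffs (17, 16).
For the simultaneous game, intersect best replies.
Labs Inc.'s best replies: W→R0; X→R3; Y→R0; Z→R1.
Novax's best replies: R0→X; R1→X; R2→Z; R3→X.
The unique mutual best reply is (R3, X), giving (20, 13).
Labs Inc. earns 17 sequentially versus 20 at the Nash outcome: worse off.

worse off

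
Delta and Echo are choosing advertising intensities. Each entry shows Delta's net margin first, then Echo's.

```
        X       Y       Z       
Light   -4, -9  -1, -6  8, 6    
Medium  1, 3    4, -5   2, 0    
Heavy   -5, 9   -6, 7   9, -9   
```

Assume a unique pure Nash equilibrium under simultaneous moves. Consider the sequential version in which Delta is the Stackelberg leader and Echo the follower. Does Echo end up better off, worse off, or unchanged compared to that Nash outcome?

better off

Backward induction with Delta moving first.
- Light: BR = Z, leader payoff 8.
- Medium: BR = X, leader payoff 1.
- Heavy: BR = X, leader payoff -5.
Among 8, 1, -5, the best is 8 at Light. Subgame-perfect outcome: (Light, Z) with payoffs (8, 6).
For the simultaneous game, intersect best replies.
Delta's best replies: X→Medium; Y→Medium; Z→Heavy.
Echo's best replies: Light→Z; Medium→X; Heavy→X.
Only (Medium, X) has each player best-responding; Nash payoffs (1, 3).
Echo earns 6 sequentially versus 3 at the Nash outcome: better off.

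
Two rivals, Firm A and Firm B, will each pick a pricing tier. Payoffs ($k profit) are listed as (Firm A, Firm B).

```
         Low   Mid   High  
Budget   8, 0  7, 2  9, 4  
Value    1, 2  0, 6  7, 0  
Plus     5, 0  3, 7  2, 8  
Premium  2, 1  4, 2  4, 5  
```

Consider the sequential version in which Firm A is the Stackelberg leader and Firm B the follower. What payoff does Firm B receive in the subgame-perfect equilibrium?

Solve by backward induction (Firm A leads).
- Budget: Firm B compares 0, 2, 4 and picks High; Firm A would get 9.
- Value: Firm B compares 2, 6, 0 and picks Mid; Firm A would get 0.
- Plus: Firm B compares 0, 7, 8 and picks High; Firm A would get 2.
- Premium: Firm B compares 1, 2, 5 and picks High; Firm A would get 4.
Firm A's induced payoffs are 9, 0, 2, 4, so Firm A commits to Budget. Subgame-perfect outcome: (Budget, High) with payoffs (9, 4).

4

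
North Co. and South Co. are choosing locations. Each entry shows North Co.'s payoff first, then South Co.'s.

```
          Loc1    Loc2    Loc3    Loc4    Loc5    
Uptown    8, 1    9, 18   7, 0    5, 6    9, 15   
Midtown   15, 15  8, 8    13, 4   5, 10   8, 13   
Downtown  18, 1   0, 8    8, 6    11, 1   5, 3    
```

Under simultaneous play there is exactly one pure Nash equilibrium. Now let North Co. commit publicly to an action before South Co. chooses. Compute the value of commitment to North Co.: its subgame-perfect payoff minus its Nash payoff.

South Co. best-responds to each possible North Co. move:
- Uptown: South Co. compares 1, 18, 0, 6, 15 and picks Loc2; North Co. would get 9.
- Midtown: South Co. compares 15, 8, 4, 10, 13 and picks Loc1; North Co. would get 15.
- Downtown: South Co. compares 1, 8, 6, 1, 3 and picks Loc2; North Co. would get 0.
North Co.'s induced payoffs are 9, 15, 0, so North Co. commits to Midtown. Subgame-perfect outcome: (Midtown, Loc1) with payoffs (15, 15).
For the simultaneous game, intersect best replies.
North Co.'s best replies: Loc1→Downtown; Loc2→Uptown; Loc3→Midtown; Loc4→Downtown; Loc5→Uptown.
South Co.'s best replies: Uptown→Loc2; Midtown→Loc1; Downtown→Loc2.
Only (Uptown, Loc2) has each player best-responding; Nash payoffs (9, 18).
North Co.'s commitment gain: 15 − 9 = 6.

6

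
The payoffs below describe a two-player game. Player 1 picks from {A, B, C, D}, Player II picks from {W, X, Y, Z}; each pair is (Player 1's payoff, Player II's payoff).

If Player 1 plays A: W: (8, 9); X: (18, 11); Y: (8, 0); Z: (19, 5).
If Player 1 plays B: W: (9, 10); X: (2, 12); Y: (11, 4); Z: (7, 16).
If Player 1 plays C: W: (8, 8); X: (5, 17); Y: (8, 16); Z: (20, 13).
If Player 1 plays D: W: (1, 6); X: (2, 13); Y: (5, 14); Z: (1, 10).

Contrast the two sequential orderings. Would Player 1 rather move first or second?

If Player 1 leads: Player II's best replies are A→X, B→Z, C→X, D→Y; Player 1's induced payoffs 18, 7, 5, 5; outcome (A, X), payoffs (18, 11).
If Player II leads: Player 1's best replies are W→B, X→A, Y→B, Z→C; Player II's induced payoffs 10, 11, 4, 13; outcome (C, Z), payoffs (20, 13).
Player 1 gets 18 moving first and 20 moving second, so Player 1 prefers to move second.

second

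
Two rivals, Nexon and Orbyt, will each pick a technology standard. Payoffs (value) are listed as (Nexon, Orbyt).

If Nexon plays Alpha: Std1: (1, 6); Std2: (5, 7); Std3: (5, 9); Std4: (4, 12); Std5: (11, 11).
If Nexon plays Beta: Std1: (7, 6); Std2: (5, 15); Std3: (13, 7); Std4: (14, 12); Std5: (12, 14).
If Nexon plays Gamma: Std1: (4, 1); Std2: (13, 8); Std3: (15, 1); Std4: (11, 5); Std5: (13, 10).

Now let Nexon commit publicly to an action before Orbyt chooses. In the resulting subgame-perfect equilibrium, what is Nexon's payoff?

Backward induction with Nexon moving first.
- Alpha: Orbyt compares 6, 7, 9, 12, 11 and picks Std4; Nexon would get 4.
- Beta: Orbyt compares 6, 15, 7, 12, 14 and picks Std2; Nexon would get 5.
- Gamma: Orbyt compares 1, 8, 1, 5, 10 and picks Std5; Nexon would get 13.
Maximizing over 4, 5, 13, Nexon chooses Gamma. Subgame-perfect outcome: (Gamma, Std5) with payoffs (13, 10).

13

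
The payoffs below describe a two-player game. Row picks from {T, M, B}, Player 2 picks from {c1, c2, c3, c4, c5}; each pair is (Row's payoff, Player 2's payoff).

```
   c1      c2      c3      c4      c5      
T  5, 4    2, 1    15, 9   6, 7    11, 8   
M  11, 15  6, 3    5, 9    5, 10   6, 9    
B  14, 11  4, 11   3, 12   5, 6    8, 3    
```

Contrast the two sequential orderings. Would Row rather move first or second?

If Row leads: Player 2's best replies are T→c3, M→c1, B→c3; Row's induced payoffs 15, 11, 3; outcome (T, c3), payoffs (15, 9).
If Player 2 leads: Row's best replies are c1→B, c2→M, c3→T, c4→T, c5→T; Player 2's induced payoffs 11, 3, 9, 7, 8; outcome (B, c1), payoffs (14, 11).
Row gets 15 moving first and 14 moving second, so Row prefers to move first.

first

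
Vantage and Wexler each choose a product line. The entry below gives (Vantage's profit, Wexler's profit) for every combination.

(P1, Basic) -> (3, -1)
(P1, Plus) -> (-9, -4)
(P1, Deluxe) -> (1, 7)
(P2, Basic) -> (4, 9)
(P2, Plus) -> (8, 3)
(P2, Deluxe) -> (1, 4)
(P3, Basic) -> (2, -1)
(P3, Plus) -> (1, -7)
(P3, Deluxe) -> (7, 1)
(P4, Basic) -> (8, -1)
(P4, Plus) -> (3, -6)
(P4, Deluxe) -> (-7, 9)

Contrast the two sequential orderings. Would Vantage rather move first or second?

second

If Vantage leads: Wexler's best replies are P1→Deluxe, P2→Basic, P3→Deluxe, P4→Deluxe; Vantage's induced payoffs 1, 4, 7, -7; outcome (P3, Deluxe), payoffs (7, 1).
If Wexler leads: Vantage's best replies are Basic→P4, Plus→P2, Deluxe→P3; Wexler's induced payoffs -1, 3, 1; outcome (P2, Plus), payoffs (8, 3).
Vantage gets 7 moving first and 8 moving second, so Vantage prefers to move second.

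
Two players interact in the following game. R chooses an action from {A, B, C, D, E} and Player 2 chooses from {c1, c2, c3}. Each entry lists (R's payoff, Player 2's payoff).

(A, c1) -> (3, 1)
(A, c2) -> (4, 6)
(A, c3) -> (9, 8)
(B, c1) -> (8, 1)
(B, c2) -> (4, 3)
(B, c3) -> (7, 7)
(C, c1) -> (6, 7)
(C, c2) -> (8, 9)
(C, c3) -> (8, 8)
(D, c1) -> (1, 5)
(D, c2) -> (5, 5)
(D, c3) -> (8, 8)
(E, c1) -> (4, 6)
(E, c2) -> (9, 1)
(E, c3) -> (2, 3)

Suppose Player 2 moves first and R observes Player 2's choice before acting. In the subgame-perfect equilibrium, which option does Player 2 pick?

Backward induction with Player 2 moving first.
- c1 → R plays B (best of 3, 8, 6, 1, 4); Player 2 gets 1.
- c2 → R plays E (best of 4, 4, 8, 5, 9); Player 2 gets 1.
- c3 → R plays A (best of 9, 7, 8, 8, 2); Player 2 gets 8.
Player 2's induced payoffs are 1, 1, 8, so Player 2 commits to c3. Subgame-perfect outcome: (A, c3) with payoffs (9, 8).

c3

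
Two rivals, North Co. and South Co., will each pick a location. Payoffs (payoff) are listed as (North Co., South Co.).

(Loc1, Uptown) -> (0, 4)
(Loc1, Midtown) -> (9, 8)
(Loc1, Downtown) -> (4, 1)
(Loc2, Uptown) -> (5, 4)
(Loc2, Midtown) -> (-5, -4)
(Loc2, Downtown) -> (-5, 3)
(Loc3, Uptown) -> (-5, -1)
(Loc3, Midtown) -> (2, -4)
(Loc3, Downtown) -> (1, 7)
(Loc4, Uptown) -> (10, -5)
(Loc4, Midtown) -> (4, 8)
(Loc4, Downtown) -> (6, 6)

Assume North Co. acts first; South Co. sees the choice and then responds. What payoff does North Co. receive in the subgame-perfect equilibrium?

Backward induction with North Co. moving first.
- Loc1: BR = Midtown, leader payoff 9.
- Loc2: BR = Uptown, leader payoff 5.
- Loc3: BR = Downtown, leader payoff 1.
- Loc4: BR = Midtown, leader payoff 4.
Maximizing over 9, 5, 1, 4, North Co. chooses Loc1. Subgame-perfect outcome: (Loc1, Midtown) with payoffs (9, 8).

9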